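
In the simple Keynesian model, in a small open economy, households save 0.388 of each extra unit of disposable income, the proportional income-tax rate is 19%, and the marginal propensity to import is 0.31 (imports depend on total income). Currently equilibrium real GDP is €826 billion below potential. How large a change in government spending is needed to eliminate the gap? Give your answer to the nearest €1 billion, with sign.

+€673 billion

MPC = 1 − MPS = 1 − 0.388 = 0.612.
Spending multiplier = 1/(1 − c(1−t) + m) = 1/(1 − 0.612×0.81 + 0.31) = 1/0.81428 ≈ 1.228.
Need ΔY = +€826 billion, so ΔG = ΔY/k = (+€826 billion) × 0.81428 ≈ +€673 billion.
The government should increase government spending by €673 billion.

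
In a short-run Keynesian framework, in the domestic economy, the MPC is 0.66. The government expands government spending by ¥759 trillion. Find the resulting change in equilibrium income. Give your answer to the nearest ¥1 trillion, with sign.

Spending multiplier = 1/(1 − MPC) = 1/(1 − 0.66) = 1/0.34 ≈ 2.941.
ΔY = k × ΔG = (+¥759 trillion) / 0.34 ≈ +¥2,232 trillion.

+¥2,232 trillion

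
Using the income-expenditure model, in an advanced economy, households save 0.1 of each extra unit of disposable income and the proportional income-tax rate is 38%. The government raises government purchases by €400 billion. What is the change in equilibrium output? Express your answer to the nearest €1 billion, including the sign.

+€905 billion

MPC = 1 − MPS = 1 − 0.1 = 0.9.
Spending multiplier = 1/(1 − c(1−t)) = 1/(1 − 0.9×0.62) = 1/0.442 ≈ 2.262.
ΔY = k × ΔG = (+€400 billion) / 0.442 ≈ +€905 billion.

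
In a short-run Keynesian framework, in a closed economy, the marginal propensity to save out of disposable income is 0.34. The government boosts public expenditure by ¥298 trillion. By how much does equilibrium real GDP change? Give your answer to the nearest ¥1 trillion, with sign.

+¥876 trillion

MPC = 1 − MPS = 1 − 0.34 = 0.66.
Expenditure multiplier = 1/(1 − MPC) = 1/(1 − 0.66) = 1/0.34 ≈ 2.941.
ΔY = k × ΔG = (+¥298 trillion) / 0.34 ≈ +¥876 trillion.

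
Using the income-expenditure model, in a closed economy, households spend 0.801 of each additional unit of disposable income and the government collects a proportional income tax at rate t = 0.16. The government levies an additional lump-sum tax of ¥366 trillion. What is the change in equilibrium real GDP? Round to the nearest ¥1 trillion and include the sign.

A lump-sum tax change of +¥366 trillion shifts disposable income by −¥366 trillion; first-round consumption changes by −c × ΔT = −0.801 × (+¥366 trillion) = −¥293.166 trillion.
Expenditure multiplier = 1/(1 − c(1−t)) = 1/(1 − 0.801×0.84) = 1/0.32716 ≈ 3.057.
The tax multiplier is −c × k ≈ −2.448, so ΔY = k × (−c·ΔT) = (−¥293.166 trillion) / 0.32716 ≈ −¥896 trillion.

−¥896 trillion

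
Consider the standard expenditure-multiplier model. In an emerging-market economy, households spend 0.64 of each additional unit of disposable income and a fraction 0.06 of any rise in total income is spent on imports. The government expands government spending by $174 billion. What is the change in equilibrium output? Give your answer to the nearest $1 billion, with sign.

+$414 billion

Government-spending multiplier = 1/(1 − c + m) = 1/(1 − 0.64 + 0.06) = 1/0.42 ≈ 2.381.
ΔY = k × ΔG = (+$174 billion) / 0.42 ≈ +$414 billion.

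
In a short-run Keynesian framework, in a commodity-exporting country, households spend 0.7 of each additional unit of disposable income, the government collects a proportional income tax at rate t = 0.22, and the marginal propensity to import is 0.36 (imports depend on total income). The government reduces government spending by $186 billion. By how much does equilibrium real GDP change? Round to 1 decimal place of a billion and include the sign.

−$228.5 billion

Expenditure multiplier = 1/(1 − c(1−t) + m) = 1/(1 − 0.7×0.78 + 0.36) = 1/0.814 ≈ 1.229.
ΔY = k × ΔG = (−$186 billion) / 0.814 ≈ −$228.5 billion.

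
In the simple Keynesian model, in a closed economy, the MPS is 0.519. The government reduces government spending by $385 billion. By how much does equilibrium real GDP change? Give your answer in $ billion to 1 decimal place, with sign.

MPC = 1 − MPS = 1 − 0.519 = 0.481.
Government-spending multiplier = 1/(1 − MPC) = 1/(1 − 0.481) = 1/0.519 ≈ 1.927.
ΔY = k × ΔG = (−$385 billion) / 0.519 ≈ −$741.8 billion.

−$741.8 billion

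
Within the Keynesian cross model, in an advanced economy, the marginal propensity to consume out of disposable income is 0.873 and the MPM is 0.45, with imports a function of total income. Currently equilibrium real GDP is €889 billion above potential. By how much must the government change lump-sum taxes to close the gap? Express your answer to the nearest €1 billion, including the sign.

Spending multiplier = 1/(1 − c + m) = 1/(1 − 0.873 + 0.45) = 1/0.577 ≈ 1.733.
Tax multiplier = −c·k = −0.873/0.577 ≈ −1.513. Need ΔY = −€889 billion, so ΔT = ΔY/(−c·k) = −(−€889 billion) × 0.577 / 0.873 ≈ +€588 billion.
The government should raise lump-sum taxes by €588 billion.

+€588 billion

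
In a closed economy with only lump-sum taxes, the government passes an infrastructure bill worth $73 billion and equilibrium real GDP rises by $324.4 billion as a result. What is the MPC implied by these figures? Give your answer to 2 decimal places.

Implied spending multiplier k = ΔY/ΔG = 324.4/73 ≈ 4.4438.
Since k = 1/(1 − MPC), MPC = 1 − 1/k = 1 − ΔG/ΔY = 1 − 73/324.4 ≈ 0.77.

0.77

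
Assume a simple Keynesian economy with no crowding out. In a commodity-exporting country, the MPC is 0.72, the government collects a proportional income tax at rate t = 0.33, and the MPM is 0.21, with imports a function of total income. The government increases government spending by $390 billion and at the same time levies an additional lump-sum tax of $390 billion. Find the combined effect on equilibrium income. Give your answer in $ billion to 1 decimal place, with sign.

+$150.1 billion

Expenditure multiplier = 1/(1 − c(1−t) + m) = 1/(1 − 0.72×0.67 + 0.21) = 1/0.7276 ≈ 1.374.
ΔG contributes k·ΔG = (+$390 billion) / 0.7276 ≈ +$536 billion.
ΔT of +$390 billion changes first-round spending by −c·ΔT = −$280.8 billion, contributing k·(−c·ΔT) = (−$280.8 billion) / 0.7276 ≈ −$385.9 billion.
Net ΔY = k(ΔG − c·ΔT) = (+$109.2 billion) / 0.7276 ≈ +$150.1 billion.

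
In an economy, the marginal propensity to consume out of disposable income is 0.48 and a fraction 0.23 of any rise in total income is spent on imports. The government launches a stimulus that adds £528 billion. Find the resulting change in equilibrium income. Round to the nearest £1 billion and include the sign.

Spending multiplier = 1/(1 − c + m) = 1/(1 − 0.48 + 0.23) = 1/0.75 ≈ 1.333.
ΔY = k × ΔG = (+£528 billion) / 0.75 = +£704 billion.

+£704 billion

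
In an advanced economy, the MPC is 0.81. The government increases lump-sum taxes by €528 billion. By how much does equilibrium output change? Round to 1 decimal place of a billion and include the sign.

A lump-sum tax change of +€528 billion shifts disposable income by −€528 billion; first-round consumption changes by −c × ΔT = −0.81 × (+€528 billion) = −€427.68 billion.
Expenditure multiplier = 1/(1 − MPC) = 1/(1 − 0.81) = 1/0.19 ≈ 5.263.
The tax multiplier is −c × k ≈ −4.263, so ΔY = k × (−c·ΔT) = (−€427.68 billion) / 0.19 ≈ −€2,250.9 billion.

−€2,250.9 billion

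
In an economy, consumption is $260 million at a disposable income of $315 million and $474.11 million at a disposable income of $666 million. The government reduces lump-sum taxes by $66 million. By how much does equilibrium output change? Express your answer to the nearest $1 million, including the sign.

+$103 million

MPC = ΔC/ΔYd = (474.11 − 260)/(666 − 315) = 214.11/351 = 0.61.
A lump-sum tax change of −$66 million shifts disposable income by +$66 million; first-round consumption changes by −c × ΔT = −0.61 × (−$66 million) = +$40.26 million.
Expenditure multiplier = 1/(1 − MPC) = 1/(1 − 0.61) = 1/0.39 ≈ 2.564.
The tax multiplier is −c × k ≈ −1.564, so ΔY = k × (−c·ΔT) = (+$40.26 million) / 0.39 ≈ +$103 million.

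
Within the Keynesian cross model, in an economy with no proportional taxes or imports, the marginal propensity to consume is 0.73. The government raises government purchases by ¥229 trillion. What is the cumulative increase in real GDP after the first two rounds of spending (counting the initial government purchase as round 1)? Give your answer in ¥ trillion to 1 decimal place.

Round 1 adds ΔG = ¥229 trillion; each later round is MPC = 0.73 times the previous.
After 2 rounds: 229 + 167.17 = ΔG·(1 − c^2)/(1 − c) = 229 × (1 − 0.5329)/0.27 ≈ ¥396.2 trillion.

¥396.2 trillion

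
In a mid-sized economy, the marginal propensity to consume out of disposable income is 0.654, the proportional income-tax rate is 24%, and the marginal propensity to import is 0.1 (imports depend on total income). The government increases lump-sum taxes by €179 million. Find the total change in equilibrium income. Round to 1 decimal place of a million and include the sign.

−€194.2 million

A lump-sum tax change of +€179 million shifts disposable income by −€179 million; first-round consumption changes by −c × ΔT = −0.654 × (+€179 million) = −€117.066 million.
Expenditure multiplier = 1/(1 − c(1−t) + m) = 1/(1 − 0.654×0.76 + 0.1) = 1/0.60296 ≈ 1.658.
The tax multiplier is −c × k ≈ −1.085, so ΔY = k × (−c·ΔT) = (−€117.066 million) / 0.60296 ≈ −€194.2 million.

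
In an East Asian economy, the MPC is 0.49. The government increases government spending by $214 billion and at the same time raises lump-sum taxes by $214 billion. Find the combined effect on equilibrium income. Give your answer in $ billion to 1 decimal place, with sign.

+$214.0 billion

Expenditure multiplier = 1/(1 − MPC) = 1/(1 − 0.49) = 1/0.51 ≈ 1.961.
ΔG contributes k·ΔG = (+$214 billion) / 0.51 ≈ +$419.6 billion.
ΔT of +$214 billion changes first-round spending by −c·ΔT = −$104.86 billion, contributing k·(−c·ΔT) = (−$104.86 billion) / 0.51 ≈ −$205.6 billion.
With ΔG = ΔT and no other leakages, the balanced-budget multiplier is 1, so ΔY = ΔG = +$214 billion.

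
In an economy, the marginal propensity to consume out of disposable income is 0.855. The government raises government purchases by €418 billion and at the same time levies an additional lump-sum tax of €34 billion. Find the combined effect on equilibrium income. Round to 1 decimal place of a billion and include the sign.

Expenditure multiplier = 1/(1 − MPC) = 1/(1 − 0.855) = 1/0.145 ≈ 6.897.
ΔG contributes k·ΔG = (+€418 billion) / 0.145 ≈ +€2,882.8 billion.
ΔT of +€34 billion changes first-round spending by −c·ΔT = −€29.07 billion, contributing k·(−c·ΔT) = (−€29.07 billion) / 0.145 ≈ −€200.5 billion.
Net ΔY = k(ΔG − c·ΔT) = (+€388.93 billion) / 0.145 ≈ +€2,682.3 billion.

+€2,682.3 billion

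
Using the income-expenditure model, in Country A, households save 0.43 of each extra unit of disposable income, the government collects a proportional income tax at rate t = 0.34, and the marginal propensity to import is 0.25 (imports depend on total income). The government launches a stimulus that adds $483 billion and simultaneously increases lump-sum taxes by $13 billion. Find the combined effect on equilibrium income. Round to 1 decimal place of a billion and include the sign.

+$544.3 billion

MPC = 1 − MPS = 1 − 0.43 = 0.57.
Expenditure multiplier = 1/(1 − c(1−t) + m) = 1/(1 − 0.57×0.66 + 0.25) = 1/0.8738 ≈ 1.144.
ΔG contributes k·ΔG = (+$483 billion) / 0.8738 ≈ +$552.8 billion.
ΔT of +$13 billion changes first-round spending by −c·ΔT = −$7.41 billion, contributing k·(−c·ΔT) = (−$7.41 billion) / 0.8738 ≈ −$8.5 billion.
Net ΔY = k(ΔG − c·ΔT) = (+$475.59 billion) / 0.8738 ≈ +$544.3 billion.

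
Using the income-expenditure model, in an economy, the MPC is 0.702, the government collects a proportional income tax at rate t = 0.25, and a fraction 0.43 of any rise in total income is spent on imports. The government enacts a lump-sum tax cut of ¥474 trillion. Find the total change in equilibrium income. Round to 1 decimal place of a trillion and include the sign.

+¥368.3 trillion

A lump-sum tax change of −¥474 trillion shifts disposable income by +¥474 trillion; first-round consumption changes by −c × ΔT = −0.702 × (−¥474 trillion) = +¥332.748 trillion.
Expenditure multiplier = 1/(1 − c(1−t) + m) = 1/(1 − 0.702×0.75 + 0.43) = 1/0.9035 ≈ 1.107.
The tax multiplier is −c × k ≈ −0.777, so ΔY = k × (−c·ΔT) = (+¥332.748 trillion) / 0.9035 ≈ +¥368.3 trillion.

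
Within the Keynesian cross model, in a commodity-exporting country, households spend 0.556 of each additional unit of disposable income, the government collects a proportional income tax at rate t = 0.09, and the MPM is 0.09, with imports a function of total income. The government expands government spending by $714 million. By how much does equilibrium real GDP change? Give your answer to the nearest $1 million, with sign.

+$1,223 million

Government-spending multiplier = 1/(1 − c(1−t) + m) = 1/(1 − 0.556×0.91 + 0.09) = 1/0.58404 ≈ 1.712.
ΔY = k × ΔG = (+$714 million) / 0.58404 ≈ +$1,223 million.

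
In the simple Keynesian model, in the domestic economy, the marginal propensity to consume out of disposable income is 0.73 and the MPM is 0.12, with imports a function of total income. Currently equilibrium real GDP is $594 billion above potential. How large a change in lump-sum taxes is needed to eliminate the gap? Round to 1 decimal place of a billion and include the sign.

Spending multiplier = 1/(1 − c + m) = 1/(1 − 0.73 + 0.12) = 1/0.39 ≈ 2.564.
Tax multiplier = −c·k = −0.73/0.39 ≈ −1.872. Need ΔY = −$594 billion, so ΔT = ΔY/(−c·k) = −(−$594 billion) × 0.39 / 0.73 ≈ +$317.3 billion.
The government should raise lump-sum taxes by $317.3 billion.

+$317.3 billion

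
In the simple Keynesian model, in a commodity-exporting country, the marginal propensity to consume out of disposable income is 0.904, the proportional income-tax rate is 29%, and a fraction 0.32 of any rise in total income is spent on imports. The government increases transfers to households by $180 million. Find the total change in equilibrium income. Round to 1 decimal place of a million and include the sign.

+$239.9 million

The transfer change shifts disposable income by +$180 million, so first-round consumption changes by c·ΔTR = 0.904 × (+$180 million) = +$162.72 million.
Expenditure multiplier = 1/(1 − c(1−t) + m) = 1/(1 − 0.904×0.71 + 0.32) = 1/0.67816 ≈ 1.475.
The transfer multiplier is c × k ≈ 1.333, so ΔY = k × (c·ΔTR) = (+$162.72 million) / 0.67816 ≈ +$239.9 million.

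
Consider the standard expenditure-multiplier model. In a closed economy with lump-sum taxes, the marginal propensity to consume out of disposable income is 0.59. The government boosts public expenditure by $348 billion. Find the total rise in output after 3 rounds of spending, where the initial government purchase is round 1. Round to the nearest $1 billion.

$674 billion

Round 1 adds ΔG = $348 billion; each later round is MPC = 0.59 times the previous.
After 3 rounds: 348 + 205.32 + 121.1388 = ΔG·(1 − c^3)/(1 − c) = 348 × (1 − 0.205379)/0.41 ≈ $674 billion.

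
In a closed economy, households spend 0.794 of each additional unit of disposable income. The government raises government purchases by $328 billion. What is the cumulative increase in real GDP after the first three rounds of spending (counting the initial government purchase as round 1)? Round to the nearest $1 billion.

Round 1 adds ΔG = $328 billion; each later round is MPC = 0.794 times the previous.
After 3 rounds: 328 + 260.432 + 206.783008 = ΔG·(1 − c^3)/(1 − c) = 328 × (1 − 0.500566184)/0.206 ≈ $795 billion.

$795 billion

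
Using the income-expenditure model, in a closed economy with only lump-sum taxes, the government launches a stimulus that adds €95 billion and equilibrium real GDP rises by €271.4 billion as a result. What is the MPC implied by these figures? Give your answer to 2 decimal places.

Implied spending multiplier k = ΔY/ΔG = 271.4/95 ≈ 2.8568.
Since k = 1/(1 − MPC), MPC = 1 − 1/k = 1 − ΔG/ΔY = 1 − 95/271.4 ≈ 0.65.

0.65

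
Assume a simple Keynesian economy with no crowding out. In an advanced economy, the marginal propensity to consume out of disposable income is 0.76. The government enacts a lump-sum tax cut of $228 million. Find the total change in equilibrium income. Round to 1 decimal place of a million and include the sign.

A lump-sum tax change of −$228 million shifts disposable income by +$228 million; first-round consumption changes by −c × ΔT = −0.76 × (−$228 million) = +$173.28 million.
Expenditure multiplier = 1/(1 − MPC) = 1/(1 − 0.76) = 1/0.24 ≈ 4.167.
The tax multiplier is −c × k ≈ −3.167, so ΔY = k × (−c·ΔT) = (+$173.28 million) / 0.24 = +$722 million.

+$722.0 million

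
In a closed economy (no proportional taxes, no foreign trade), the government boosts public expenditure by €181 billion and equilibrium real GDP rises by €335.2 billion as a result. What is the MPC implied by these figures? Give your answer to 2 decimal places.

Implied spending multiplier k = ΔY/ΔG = 335.2/181 ≈ 1.8519.
Since k = 1/(1 − MPC), MPC = 1 − 1/k = 1 − ΔG/ΔY = 1 − 181/335.2 ≈ 0.46.

0.46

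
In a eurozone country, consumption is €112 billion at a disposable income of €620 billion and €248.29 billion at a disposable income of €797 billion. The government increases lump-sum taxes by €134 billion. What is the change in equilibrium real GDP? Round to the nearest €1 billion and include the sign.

MPC = ΔC/ΔYd = (248.29 − 112)/(797 − 620) = 136.29/177 = 0.77.
A lump-sum tax change of +€134 billion shifts disposable income by −€134 billion; first-round consumption changes by −c × ΔT = −0.77 × (+€134 billion) = −€103.18 billion.
Expenditure multiplier = 1/(1 − MPC) = 1/(1 − 0.77) = 1/0.23 ≈ 4.348.
The tax multiplier is −c × k ≈ −3.348, so ΔY = k × (−c·ΔT) = (−€103.18 billion) / 0.23 ≈ −€449 billion.

−€449 billion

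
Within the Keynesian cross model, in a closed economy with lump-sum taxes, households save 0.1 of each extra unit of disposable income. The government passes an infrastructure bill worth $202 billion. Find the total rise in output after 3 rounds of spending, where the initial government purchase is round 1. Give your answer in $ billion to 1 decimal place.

MPC = 1 − MPS = 1 − 0.1 = 0.9.
Round 1 adds ΔG = $202 billion; each later round is MPC = 0.9 times the previous.
After 3 rounds: 202 + 181.8 + 163.62 = ΔG·(1 − c^3)/(1 − c) = 202 × (1 − 0.729)/0.1 ≈ $547.4 billion.

$547.4 billion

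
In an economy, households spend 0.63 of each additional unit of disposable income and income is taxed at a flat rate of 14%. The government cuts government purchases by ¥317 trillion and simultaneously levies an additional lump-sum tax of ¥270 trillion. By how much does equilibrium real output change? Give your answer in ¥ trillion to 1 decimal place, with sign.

−¥1,063.1 trillion

Expenditure multiplier = 1/(1 − c(1−t)) = 1/(1 − 0.63×0.86) = 1/0.4582 ≈ 2.182.
ΔG contributes k·ΔG = (−¥317 trillion) / 0.4582 ≈ −¥691.8 trillion.
ΔT of +¥270 trillion changes first-round spending by −c·ΔT = −¥170.1 trillion, contributing k·(−c·ΔT) = (−¥170.1 trillion) / 0.4582 ≈ −¥371.2 trillion.
Net ΔY = k(ΔG − c·ΔT) = (−¥487.1 trillion) / 0.4582 ≈ −¥1,063.1 trillion.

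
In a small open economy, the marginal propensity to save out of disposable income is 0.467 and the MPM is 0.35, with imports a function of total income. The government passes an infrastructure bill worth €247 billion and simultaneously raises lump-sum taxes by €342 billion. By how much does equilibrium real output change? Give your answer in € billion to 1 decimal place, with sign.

MPC = 1 − MPS = 1 − 0.467 = 0.533.
Expenditure multiplier = 1/(1 − c + m) = 1/(1 − 0.533 + 0.35) = 1/0.817 ≈ 1.224.
ΔG contributes k·ΔG = (+€247 billion) / 0.817 ≈ +€302.3 billion.
ΔT of +€342 billion changes first-round spending by −c·ΔT = −€182.286 billion, contributing k·(−c·ΔT) = (−€182.286 billion) / 0.817 ≈ −€223.1 billion.
Net ΔY = k(ΔG − c·ΔT) = (+€64.714 billion) / 0.817 ≈ +€79.2 billion.

+€79.2 billion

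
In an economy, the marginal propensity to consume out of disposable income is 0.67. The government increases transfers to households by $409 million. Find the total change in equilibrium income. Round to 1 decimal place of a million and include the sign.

The transfer change shifts disposable income by +$409 million, so first-round consumption changes by c·ΔTR = 0.67 × (+$409 million) = +$274.03 million.
Expenditure multiplier = 1/(1 − MPC) = 1/(1 − 0.67) = 1/0.33 ≈ 3.03.
The transfer multiplier is c × k ≈ 2.03, so ΔY = k × (c·ΔTR) = (+$274.03 million) / 0.33 ≈ +$830.4 million.

+$830.4 million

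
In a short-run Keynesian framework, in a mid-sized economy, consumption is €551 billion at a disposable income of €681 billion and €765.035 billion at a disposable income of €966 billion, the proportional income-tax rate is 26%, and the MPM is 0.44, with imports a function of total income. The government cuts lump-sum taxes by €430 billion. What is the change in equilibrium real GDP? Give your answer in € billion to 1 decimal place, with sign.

+€365.2 billion

MPC = ΔC/ΔYd = (765.035 − 551)/(966 − 681) = 214.035/285 = 0.751.
A lump-sum tax change of −€430 billion shifts disposable income by +€430 billion; first-round consumption changes by −c × ΔT = −0.751 × (−€430 billion) = +€322.93 billion.
Expenditure multiplier = 1/(1 − c(1−t) + m) = 1/(1 − 0.751×0.74 + 0.44) = 1/0.88426 ≈ 1.131.
The tax multiplier is −c × k ≈ −0.849, so ΔY = k × (−c·ΔT) = (+€322.93 billion) / 0.88426 ≈ +€365.2 billion.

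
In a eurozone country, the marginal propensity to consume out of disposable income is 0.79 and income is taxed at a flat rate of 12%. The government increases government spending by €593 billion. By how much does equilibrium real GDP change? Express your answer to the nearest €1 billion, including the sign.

+€1,946 billion

Spending multiplier = 1/(1 − c(1−t)) = 1/(1 − 0.79×0.88) = 1/0.3048 ≈ 3.281.
ΔY = k × ΔG = (+€593 billion) / 0.3048 ≈ +€1,946 billion.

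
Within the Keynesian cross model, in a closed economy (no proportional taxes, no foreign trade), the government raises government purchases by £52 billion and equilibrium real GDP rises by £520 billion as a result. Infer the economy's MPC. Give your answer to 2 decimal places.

Implied spending multiplier k = ΔY/ΔG = 520/52 = 10.
Since k = 1/(1 − MPC), MPC = 1 − 1/k = 1 − ΔG/ΔY = 1 − 52/520 = 0.90.

0.90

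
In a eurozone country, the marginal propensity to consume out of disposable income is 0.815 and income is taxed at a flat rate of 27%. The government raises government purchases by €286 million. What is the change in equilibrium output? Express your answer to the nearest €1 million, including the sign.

+€706 million

Expenditure multiplier = 1/(1 − c(1−t)) = 1/(1 − 0.815×0.73) = 1/0.40505 ≈ 2.469.
ΔY = k × ΔG = (+€286 million) / 0.40505 ≈ +€706 million.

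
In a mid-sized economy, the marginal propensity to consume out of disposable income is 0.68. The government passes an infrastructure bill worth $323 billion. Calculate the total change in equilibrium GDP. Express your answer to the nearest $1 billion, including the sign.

+$1,009 billion

Expenditure multiplier = 1/(1 − MPC) = 1/(1 − 0.68) = 1/0.32 = 3.125.
ΔY = k × ΔG = (+$323 billion) / 0.32 ≈ +$1,009 billion.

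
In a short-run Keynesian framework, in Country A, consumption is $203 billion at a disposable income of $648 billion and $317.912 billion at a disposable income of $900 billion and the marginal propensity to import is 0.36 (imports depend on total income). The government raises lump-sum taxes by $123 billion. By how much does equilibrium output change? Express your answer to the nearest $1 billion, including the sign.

MPC = ΔC/ΔYd = (317.912 − 203)/(900 − 648) = 114.912/252 = 0.456.
A lump-sum tax change of +$123 billion shifts disposable income by −$123 billion; first-round consumption changes by −c × ΔT = −0.456 × (+$123 billion) = −$56.088 billion.
Expenditure multiplier = 1/(1 − c + m) = 1/(1 − 0.456 + 0.36) = 1/0.904 ≈ 1.106.
The tax multiplier is −c × k ≈ −0.504, so ΔY = k × (−c·ΔT) = (−$56.088 billion) / 0.904 ≈ −$62 billion.

−$62 billion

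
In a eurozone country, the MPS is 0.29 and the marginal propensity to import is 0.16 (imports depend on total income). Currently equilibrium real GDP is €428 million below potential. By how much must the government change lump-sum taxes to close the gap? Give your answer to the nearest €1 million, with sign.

−€271 million

MPC = 1 − MPS = 1 − 0.29 = 0.71.
Spending multiplier = 1/(1 − c + m) = 1/(1 − 0.71 + 0.16) = 1/0.45 ≈ 2.222.
Tax multiplier = −c·k = −0.71/0.45 ≈ −1.578. Need ΔY = +€428 million, so ΔT = ΔY/(−c·k) = −(+€428 million) × 0.45 / 0.71 ≈ −€271 million.
The government should cut lump-sum taxes by €271 million.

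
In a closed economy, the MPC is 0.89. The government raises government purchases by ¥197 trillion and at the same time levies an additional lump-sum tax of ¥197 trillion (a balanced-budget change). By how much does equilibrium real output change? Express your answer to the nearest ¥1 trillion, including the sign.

Expenditure multiplier = 1/(1 − MPC) = 1/(1 − 0.89) = 1/0.11 ≈ 9.091.
ΔG contributes k·ΔG = (+¥197 trillion) / 0.11 ≈ +¥1,790.9 trillion.
ΔT of +¥197 trillion changes first-round spending by −c·ΔT = −¥175.33 trillion, contributing k·(−c·ΔT) = (−¥175.33 trillion) / 0.11 ≈ −¥1,593.9 trillion.
With ΔG = ΔT and no other leakages, the balanced-budget multiplier is 1, so ΔY = ΔG = +¥197 trillion.

+¥197 trillion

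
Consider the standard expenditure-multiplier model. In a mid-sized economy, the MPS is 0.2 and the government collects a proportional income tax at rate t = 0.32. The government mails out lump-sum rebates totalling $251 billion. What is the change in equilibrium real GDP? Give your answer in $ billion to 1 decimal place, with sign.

MPC = 1 − MPS = 1 − 0.2 = 0.8.
A lump-sum tax change of −$251 billion shifts disposable income by +$251 billion; first-round consumption changes by −c × ΔT = −0.8 × (−$251 billion) = +$200.8 billion.
Expenditure multiplier = 1/(1 − c(1−t)) = 1/(1 − 0.8×0.68) = 1/0.456 ≈ 2.193.
The tax multiplier is −c × k ≈ −1.754, so ΔY = k × (−c·ΔT) = (+$200.8 billion) / 0.456 ≈ +$440.4 billion.

+$440.4 billion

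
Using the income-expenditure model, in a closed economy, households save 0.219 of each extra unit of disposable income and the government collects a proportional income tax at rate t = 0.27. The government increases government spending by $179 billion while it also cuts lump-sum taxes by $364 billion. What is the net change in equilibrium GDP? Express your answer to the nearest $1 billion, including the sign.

+$1,078 billion

MPC = 1 − MPS = 1 − 0.219 = 0.781.
Expenditure multiplier = 1/(1 − c(1−t)) = 1/(1 − 0.781×0.73) = 1/0.42987 ≈ 2.326.
ΔG contributes k·ΔG = (+$179 billion) / 0.42987 ≈ +$416.4 billion.
ΔT of −$364 billion changes first-round spending by −c·ΔT = +$284.284 billion, contributing k·(−c·ΔT) = (+$284.284 billion) / 0.42987 ≈ +$661.3 billion.
Net ΔY = k(ΔG − c·ΔT) = (+$463.284 billion) / 0.42987 ≈ +$1,078 billion.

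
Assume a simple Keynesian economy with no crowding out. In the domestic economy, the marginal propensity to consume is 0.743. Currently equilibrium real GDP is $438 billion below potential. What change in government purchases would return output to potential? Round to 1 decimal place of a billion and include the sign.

+$112.6 billion

Spending multiplier = 1/(1 − MPC) = 1/(1 − 0.743) = 1/0.257 ≈ 3.891.
Need ΔY = +$438 billion, so ΔG = ΔY/k = (+$438 billion) × 0.257 ≈ +$112.6 billion.
The government should increase government purchases by $112.6 billion.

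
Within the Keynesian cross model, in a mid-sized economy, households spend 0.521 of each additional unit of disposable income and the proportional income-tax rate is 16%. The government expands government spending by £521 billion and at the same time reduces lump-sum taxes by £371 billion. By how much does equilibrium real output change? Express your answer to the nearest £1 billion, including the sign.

Expenditure multiplier = 1/(1 − c(1−t)) = 1/(1 − 0.521×0.84) = 1/0.56236 ≈ 1.778.
ΔG contributes k·ΔG = (+£521 billion) / 0.56236 ≈ +£926.5 billion.
ΔT of −£371 billion changes first-round spending by −c·ΔT = +£193.291 billion, contributing k·(−c·ΔT) = (+£193.291 billion) / 0.56236 ≈ +£343.7 billion.
Net ΔY = k(ΔG − c·ΔT) = (+£714.291 billion) / 0.56236 ≈ +£1,270 billion.

+£1,270 billion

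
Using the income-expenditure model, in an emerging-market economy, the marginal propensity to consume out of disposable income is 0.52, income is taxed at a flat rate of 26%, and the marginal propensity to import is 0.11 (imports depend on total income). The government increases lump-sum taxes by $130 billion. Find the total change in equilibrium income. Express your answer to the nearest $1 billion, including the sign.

−$93 billion

A lump-sum tax change of +$130 billion shifts disposable income by −$130 billion; first-round consumption changes by −c × ΔT = −0.52 × (+$130 billion) = −$67.6 billion.
Expenditure multiplier = 1/(1 − c(1−t) + m) = 1/(1 − 0.52×0.74 + 0.11) = 1/0.7252 ≈ 1.379.
The tax multiplier is −c × k ≈ −0.717, so ΔY = k × (−c·ΔT) = (−$67.6 billion) / 0.7252 ≈ −$93 billion.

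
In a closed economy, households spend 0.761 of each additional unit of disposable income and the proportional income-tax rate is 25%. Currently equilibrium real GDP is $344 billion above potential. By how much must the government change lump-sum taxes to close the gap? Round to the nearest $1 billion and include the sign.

Spending multiplier = 1/(1 − c(1−t)) = 1/(1 − 0.761×0.75) = 1/0.42925 ≈ 2.33.
Tax multiplier = −c·k = −0.761/0.42925 ≈ −1.773. Need ΔY = −$344 billion, so ΔT = ΔY/(−c·k) = −(−$344 billion) × 0.42925 / 0.761 ≈ +$194 billion.
The government should raise lump-sum taxes by $194 billion.

+$194 billion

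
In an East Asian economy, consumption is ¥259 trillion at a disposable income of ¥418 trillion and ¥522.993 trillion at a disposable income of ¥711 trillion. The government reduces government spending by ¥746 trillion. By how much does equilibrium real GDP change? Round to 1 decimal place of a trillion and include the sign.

MPC = ΔC/ΔYd = (522.993 − 259)/(711 − 418) = 263.993/293 = 0.901.
Government-spending multiplier = 1/(1 − MPC) = 1/(1 − 0.901) = 1/0.099 ≈ 10.101.
ΔY = k × ΔG = (−¥746 trillion) / 0.099 ≈ −¥7,535.4 trillion.

−¥7,535.4 trillion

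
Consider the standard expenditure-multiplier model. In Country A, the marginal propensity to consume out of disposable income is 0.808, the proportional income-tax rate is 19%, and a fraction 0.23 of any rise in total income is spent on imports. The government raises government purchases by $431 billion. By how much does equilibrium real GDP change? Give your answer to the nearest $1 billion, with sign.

Spending multiplier = 1/(1 − c(1−t) + m) = 1/(1 − 0.808×0.81 + 0.23) = 1/0.57552 ≈ 1.738.
ΔY = k × ΔG = (+$431 billion) / 0.57552 ≈ +$749 billion.

+$749 billion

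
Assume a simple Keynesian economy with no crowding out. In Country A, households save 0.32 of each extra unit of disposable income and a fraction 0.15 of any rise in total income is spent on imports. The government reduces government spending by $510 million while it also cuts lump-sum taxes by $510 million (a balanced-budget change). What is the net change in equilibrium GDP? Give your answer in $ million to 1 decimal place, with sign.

−$347.2 million

MPC = 1 − MPS = 1 − 0.32 = 0.68.
Expenditure multiplier = 1/(1 − c + m) = 1/(1 − 0.68 + 0.15) = 1/0.47 ≈ 2.128.
ΔG contributes k·ΔG = (−$510 million) / 0.47 ≈ −$1,085.1 million.
ΔT of −$510 million changes first-round spending by −c·ΔT = +$346.8 million, contributing k·(−c·ΔT) = (+$346.8 million) / 0.47 ≈ +$737.9 million.
Net ΔY = k(ΔG − c·ΔT) = (−$163.2 million) / 0.47 ≈ −$347.2 million.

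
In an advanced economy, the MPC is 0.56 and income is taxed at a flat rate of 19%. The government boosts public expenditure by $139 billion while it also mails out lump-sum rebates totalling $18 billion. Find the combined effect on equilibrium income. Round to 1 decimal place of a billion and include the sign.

+$272.8 billion

Expenditure multiplier = 1/(1 − c(1−t)) = 1/(1 − 0.56×0.81) = 1/0.5464 ≈ 1.83.
ΔG contributes k·ΔG = (+$139 billion) / 0.5464 ≈ +$254.4 billion.
ΔT of −$18 billion changes first-round spending by −c·ΔT = +$10.08 billion, contributing k·(−c·ΔT) = (+$10.08 billion) / 0.5464 ≈ +$18.4 billion.
Net ΔY = k(ΔG − c·ΔT) = (+$149.08 billion) / 0.5464 ≈ +$272.8 billion.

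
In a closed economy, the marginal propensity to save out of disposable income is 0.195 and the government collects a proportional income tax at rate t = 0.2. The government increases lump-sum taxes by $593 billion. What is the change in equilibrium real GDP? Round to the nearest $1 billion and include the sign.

MPC = 1 − MPS = 1 − 0.195 = 0.805.
A lump-sum tax change of +$593 billion shifts disposable income by −$593 billion; first-round consumption changes by −c × ΔT = −0.805 × (+$593 billion) = −$477.365 billion.
Expenditure multiplier = 1/(1 − c(1−t)) = 1/(1 − 0.805×0.8) = 1/0.356 ≈ 2.809.
The tax multiplier is −c × k ≈ −2.261, so ΔY = k × (−c·ΔT) = (−$477.365 billion) / 0.356 ≈ −$1,341 billion.

−$1,341 billion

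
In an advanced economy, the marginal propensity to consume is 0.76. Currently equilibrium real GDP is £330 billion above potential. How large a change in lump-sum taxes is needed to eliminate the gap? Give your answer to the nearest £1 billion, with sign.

Spending multiplier = 1/(1 − MPC) = 1/(1 − 0.76) = 1/0.24 ≈ 4.167.
Tax multiplier = −c·k = −0.76/0.24 ≈ −3.167. Need ΔY = −£330 billion, so ΔT = ΔY/(−c·k) = −(−£330 billion) × 0.24 / 0.76 ≈ +£104 billion.
The government should raise lump-sum taxes by £104 billion.

+£104 billion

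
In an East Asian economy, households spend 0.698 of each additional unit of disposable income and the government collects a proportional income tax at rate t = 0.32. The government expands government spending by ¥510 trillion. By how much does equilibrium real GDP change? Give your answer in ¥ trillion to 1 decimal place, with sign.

+¥970.8 trillion

Expenditure multiplier = 1/(1 − c(1−t)) = 1/(1 − 0.698×0.68) = 1/0.52536 ≈ 1.903.
ΔY = k × ΔG = (+¥510 trillion) / 0.52536 ≈ +¥970.8 trillion.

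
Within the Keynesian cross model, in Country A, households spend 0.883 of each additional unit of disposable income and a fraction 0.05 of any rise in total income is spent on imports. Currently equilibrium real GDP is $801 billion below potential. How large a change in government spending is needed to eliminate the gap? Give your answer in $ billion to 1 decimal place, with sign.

Spending multiplier = 1/(1 − c + m) = 1/(1 − 0.883 + 0.05) = 1/0.167 ≈ 5.988.
Need ΔY = +$801 billion, so ΔG = ΔY/k = (+$801 billion) × 0.167 ≈ +$133.8 billion.
The government should increase government spending by $133.8 billion.

+$133.8 billion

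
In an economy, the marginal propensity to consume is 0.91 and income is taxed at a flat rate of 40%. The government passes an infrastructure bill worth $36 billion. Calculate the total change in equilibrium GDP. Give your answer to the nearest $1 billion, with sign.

Spending multiplier = 1/(1 − c(1−t)) = 1/(1 − 0.91×0.6) = 1/0.454 ≈ 2.203.
ΔY = k × ΔG = (+$36 billion) / 0.454 ≈ +$79 billion.

+$79 billion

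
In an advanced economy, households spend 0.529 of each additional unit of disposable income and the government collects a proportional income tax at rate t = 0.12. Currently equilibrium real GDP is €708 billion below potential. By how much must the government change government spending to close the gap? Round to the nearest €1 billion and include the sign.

Spending multiplier = 1/(1 − c(1−t)) = 1/(1 − 0.529×0.88) = 1/0.53448 ≈ 1.871.
Need ΔY = +€708 billion, so ΔG = ΔY/k = (+€708 billion) × 0.53448 ≈ +€378 billion.
The government should increase government spending by €378 billion.

+€378 billion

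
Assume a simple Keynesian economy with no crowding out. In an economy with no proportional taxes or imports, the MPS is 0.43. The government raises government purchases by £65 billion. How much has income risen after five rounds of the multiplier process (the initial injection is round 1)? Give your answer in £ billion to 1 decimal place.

£142.1 billion

MPC = 1 − MPS = 1 − 0.43 = 0.57.
Round 1 adds ΔG = £65 billion; each later round is MPC = 0.57 times the previous.
After 5 rounds: 65 + 37.05 + 21.1185 + 12.037545 + 6.86140065 = ΔG·(1 − c^5)/(1 − c) = 65 × (1 − 0.0601692057)/0.43 ≈ £142.1 billion.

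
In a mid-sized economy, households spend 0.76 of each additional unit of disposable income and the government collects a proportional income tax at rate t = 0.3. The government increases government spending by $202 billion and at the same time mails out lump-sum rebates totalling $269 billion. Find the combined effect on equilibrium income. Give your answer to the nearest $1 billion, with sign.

+$868 billion

Expenditure multiplier = 1/(1 − c(1−t)) = 1/(1 − 0.76×0.7) = 1/0.468 ≈ 2.137.
ΔG contributes k·ΔG = (+$202 billion) / 0.468 ≈ +$431.6 billion.
ΔT of −$269 billion changes first-round spending by −c·ΔT = +$204.44 billion, contributing k·(−c·ΔT) = (+$204.44 billion) / 0.468 ≈ +$436.8 billion.
Net ΔY = k(ΔG − c·ΔT) = (+$406.44 billion) / 0.468 ≈ +$868 billion.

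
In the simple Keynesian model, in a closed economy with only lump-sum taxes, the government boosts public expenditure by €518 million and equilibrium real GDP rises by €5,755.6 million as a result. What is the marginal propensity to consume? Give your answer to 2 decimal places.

Implied spending multiplier k = ΔY/ΔG = 5,755.6/518 ≈ 11.1112.
Since k = 1/(1 − MPC), MPC = 1 − 1/k = 1 − ΔG/ΔY = 1 − 518/5,755.6 ≈ 0.91.

0.91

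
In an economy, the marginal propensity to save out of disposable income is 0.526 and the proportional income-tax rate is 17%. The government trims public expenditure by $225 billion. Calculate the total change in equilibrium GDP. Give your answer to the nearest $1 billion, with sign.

MPC = 1 − MPS = 1 − 0.526 = 0.474.
Spending multiplier = 1/(1 − c(1−t)) = 1/(1 − 0.474×0.83) = 1/0.60658 ≈ 1.649.
ΔY = k × ΔG = (−$225 billion) / 0.60658 ≈ −$371 billion.

−$371 billion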